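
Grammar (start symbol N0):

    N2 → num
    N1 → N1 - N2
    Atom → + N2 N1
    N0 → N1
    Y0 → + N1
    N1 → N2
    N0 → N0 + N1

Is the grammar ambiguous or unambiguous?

Only N0, N1, N2 are reachable from N0; ignoring the rest: This is a standard precedence ladder (N0 over N1 over N2), with each level left-recursive on its own operator ('+' at N0, '-' at N1). That structure is LR(1), hence unambiguous.

Unambiguous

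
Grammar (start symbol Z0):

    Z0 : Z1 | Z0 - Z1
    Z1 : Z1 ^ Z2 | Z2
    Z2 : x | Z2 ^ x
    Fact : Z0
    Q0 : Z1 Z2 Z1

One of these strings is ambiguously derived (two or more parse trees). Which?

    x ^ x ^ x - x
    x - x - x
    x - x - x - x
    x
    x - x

x ^ x ^ x - x

x ^ x ^ x - x: 4 trees
x - x - x: 1 tree
x - x - x - x: 1 tree
x: 1 tree
x - x: 1 tree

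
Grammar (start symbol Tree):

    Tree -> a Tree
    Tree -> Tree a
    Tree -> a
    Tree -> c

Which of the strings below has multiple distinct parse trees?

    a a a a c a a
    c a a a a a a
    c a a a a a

a a a a c a a: 15 trees
c a a a a a a: 1 tree
c a a a a a: 1 tree

a a a a c a a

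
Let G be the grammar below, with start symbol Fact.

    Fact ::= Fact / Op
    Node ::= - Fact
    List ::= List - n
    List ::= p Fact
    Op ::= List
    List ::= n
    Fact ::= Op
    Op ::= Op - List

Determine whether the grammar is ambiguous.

Witness: n - n

Derivation 1: Fact ⇒ Op ⇒ List ⇒ List - n ⇒ n - n
Derivation 2: Fact ⇒ Op ⇒ Op - List ⇒ List - List ⇒ n - List ⇒ n - n

Two distinct leftmost derivations for the same string.

Ambiguous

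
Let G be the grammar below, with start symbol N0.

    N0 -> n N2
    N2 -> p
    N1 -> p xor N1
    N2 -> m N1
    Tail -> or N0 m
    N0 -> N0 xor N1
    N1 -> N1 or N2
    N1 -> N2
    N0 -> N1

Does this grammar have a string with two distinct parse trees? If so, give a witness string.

Witness: p xor p

Derivation 1: N0 ⇒ N0 xor N1 ⇒ N1 xor N1 ⇒ N2 xor N1 ⇒ p xor N1 ⇒ p xor N2 ⇒ p xor p
Derivation 2: N0 ⇒ N1 ⇒ p xor N1 ⇒ p xor N2 ⇒ p xor p

Two distinct leftmost derivations for the same string.

Ambiguous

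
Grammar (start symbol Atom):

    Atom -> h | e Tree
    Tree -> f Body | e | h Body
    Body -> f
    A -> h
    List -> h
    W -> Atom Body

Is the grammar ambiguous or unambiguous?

Only Atom, Tree, Body are reachable from Atom; ignoring the rest: Each reachable nonterminal has at most one production per leading terminal, and all productions are right-linear; the derivation is determined token-by-token.

Unambiguous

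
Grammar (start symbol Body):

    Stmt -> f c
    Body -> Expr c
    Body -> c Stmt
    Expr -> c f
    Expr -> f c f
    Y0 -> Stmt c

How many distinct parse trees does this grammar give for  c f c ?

2

Parse trees for c f c:
  [Body [Expr c f] c]
  [Body c [Stmt f c]]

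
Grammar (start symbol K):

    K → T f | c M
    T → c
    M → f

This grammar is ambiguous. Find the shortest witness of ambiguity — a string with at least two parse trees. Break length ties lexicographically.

c f

length 2: c f has 2 parse trees

Two derivations of c f:
  K ⇒ T f ⇒ c f
  K ⇒ c M ⇒ c f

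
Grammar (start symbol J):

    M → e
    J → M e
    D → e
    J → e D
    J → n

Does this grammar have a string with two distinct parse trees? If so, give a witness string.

Ambiguous

Witness: e e

Derivation 1: J ⇒ M e ⇒ e e
Derivation 2: J ⇒ e D ⇒ e e

Two distinct leftmost derivations for the same string.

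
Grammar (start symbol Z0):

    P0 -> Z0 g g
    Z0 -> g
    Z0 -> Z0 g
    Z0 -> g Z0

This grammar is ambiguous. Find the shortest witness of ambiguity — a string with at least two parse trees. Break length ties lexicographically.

length 1: no string has ≥2 trees
length 2: g g has 2 parse trees

Two derivations of g g:
  Z0 ⇒ Z0 g ⇒ g g
  Z0 ⇒ g Z0 ⇒ g g

g g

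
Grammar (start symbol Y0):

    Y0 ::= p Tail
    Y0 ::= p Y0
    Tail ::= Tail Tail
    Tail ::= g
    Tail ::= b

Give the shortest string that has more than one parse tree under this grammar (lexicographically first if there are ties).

p b b b

length 2: no string has ≥2 trees
length 3: no string has ≥2 trees
length 4: p b b b has 2 parse trees

Two derivations of p b b b:
  Y0 ⇒ p Tail ⇒ p Tail Tail ⇒ p Tail Tail Tail ⇒ p b Tail Tail ⇒ p b b Tail ⇒ p b b b
  Y0 ⇒ p Tail ⇒ p Tail Tail ⇒ p b Tail ⇒ p b Tail Tail ⇒ p b b Tail ⇒ p b b b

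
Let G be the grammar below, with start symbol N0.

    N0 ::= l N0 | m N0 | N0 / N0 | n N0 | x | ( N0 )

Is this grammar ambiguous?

Witness: l x / x

Derivation 1: N0 ⇒ l N0 ⇒ l N0 / N0 ⇒ l x / N0 ⇒ l x / x
Derivation 2: N0 ⇒ N0 / N0 ⇒ l N0 / N0 ⇒ l x / N0 ⇒ l x / x

Two distinct leftmost derivations for the same string.

Ambiguous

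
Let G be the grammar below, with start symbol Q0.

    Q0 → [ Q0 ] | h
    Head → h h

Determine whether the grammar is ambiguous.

Only Q0 is reachable from Q0; ignoring the rest: L(Q0) is { openⁿ atom closeⁿ : n ≥ 0 }. The bracket depth fixes n, and the derivation is forced at every step.

Unambiguous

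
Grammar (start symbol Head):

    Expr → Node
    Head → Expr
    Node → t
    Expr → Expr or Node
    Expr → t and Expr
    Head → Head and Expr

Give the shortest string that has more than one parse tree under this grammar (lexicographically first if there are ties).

t and t

length 1: no string has ≥2 trees
length 3: t and t has 2 parse trees

Two derivations of t and t:
  Head ⇒ Expr ⇒ t and Expr ⇒ t and Node ⇒ t and t
  Head ⇒ Head and Expr ⇒ Expr and Expr ⇒ Node and Expr ⇒ t and Expr ⇒ t and Node ⇒ t and t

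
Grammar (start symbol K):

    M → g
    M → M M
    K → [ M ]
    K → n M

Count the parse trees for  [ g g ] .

1

Parse trees for [ g g ]:
  [K [ [M [M g] [M g]] ]]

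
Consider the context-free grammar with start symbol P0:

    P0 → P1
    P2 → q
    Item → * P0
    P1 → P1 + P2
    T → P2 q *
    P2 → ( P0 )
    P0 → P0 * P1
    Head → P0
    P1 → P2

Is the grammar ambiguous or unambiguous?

(Head, Item, T are unreachable from P0, so their rules don't affect L(P0).) P0 → P0 * P1 | P1  ;  P1 → P1 + P2 | P2  — a left-associative chain with P2 at the bottom. Each string factors uniquely by precedence.

Unambiguous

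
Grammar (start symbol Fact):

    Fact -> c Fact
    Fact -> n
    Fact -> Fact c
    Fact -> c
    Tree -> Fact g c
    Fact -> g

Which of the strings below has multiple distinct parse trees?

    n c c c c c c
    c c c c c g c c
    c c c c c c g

n c c c c c c: 1 tree
c c c c c g c c: 21 trees
c c c c c c g: 1 tree

c c c c c g c c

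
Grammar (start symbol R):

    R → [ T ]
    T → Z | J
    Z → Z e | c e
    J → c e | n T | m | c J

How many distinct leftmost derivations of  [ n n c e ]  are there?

Parse trees for [ n n c e ]:
  [R [ [T [J n [T [J n [T [Z c e]]]]]] ]]
  [R [ [T [J n [T [J n [T [J c e]]]]]] ]]

2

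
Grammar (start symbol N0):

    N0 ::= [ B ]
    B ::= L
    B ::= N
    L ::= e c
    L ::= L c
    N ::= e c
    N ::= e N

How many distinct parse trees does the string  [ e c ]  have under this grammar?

2

Parse trees for [ e c ]:
  [N0 [ [B [L e c]] ]]
  [N0 [ [B [N e c]] ]]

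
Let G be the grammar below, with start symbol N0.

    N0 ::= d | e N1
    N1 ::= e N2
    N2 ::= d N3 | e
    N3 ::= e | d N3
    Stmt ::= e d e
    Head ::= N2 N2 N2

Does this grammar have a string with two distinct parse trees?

Unambiguous

Only N0, N1, N2, N3 are reachable from N0; ignoring the rest: The reachable rules are right-linear with at most one rule per (nonterminal, next-terminal) pair. Each input token forces the next rule, so parsing is deterministic.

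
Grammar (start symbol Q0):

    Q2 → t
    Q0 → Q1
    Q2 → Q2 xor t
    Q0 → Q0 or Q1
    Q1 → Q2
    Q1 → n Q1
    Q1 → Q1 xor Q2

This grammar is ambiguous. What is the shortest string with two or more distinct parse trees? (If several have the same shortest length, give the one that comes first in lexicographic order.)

t xor t

length 1: no string has ≥2 trees
length 2: no string has ≥2 trees
length 3: t xor t has 2 parse trees

Two derivations of t xor t:
  Q0 ⇒ Q1 ⇒ Q2 ⇒ Q2 xor t ⇒ t xor t
  Q0 ⇒ Q1 ⇒ Q1 xor Q2 ⇒ Q2 xor Q2 ⇒ t xor Q2 ⇒ t xor t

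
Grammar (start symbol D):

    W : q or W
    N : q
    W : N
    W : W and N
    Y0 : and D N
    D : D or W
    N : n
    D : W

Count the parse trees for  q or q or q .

Parse trees for q or q or q:
  [D [D [W [N q]]] or [W q or [W [N q]]]]
  [D [D [D [W [N q]]] or [W [N q]]] or [W [N q]]]
  [D [D [W q or [W [N q]]]] or [W [N q]]]
  [D [W q or [W q or [W [N q]]]]]

4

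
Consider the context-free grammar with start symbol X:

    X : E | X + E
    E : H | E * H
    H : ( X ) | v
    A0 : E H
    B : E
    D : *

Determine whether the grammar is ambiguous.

Unambiguous

Only X, E, H are reachable from X; ignoring the rest: The grammar is stratified — X handles '+' (left-recursive), E handles '*', H atoms. Each operator has a fixed associativity and precedence level, so every string has one parse.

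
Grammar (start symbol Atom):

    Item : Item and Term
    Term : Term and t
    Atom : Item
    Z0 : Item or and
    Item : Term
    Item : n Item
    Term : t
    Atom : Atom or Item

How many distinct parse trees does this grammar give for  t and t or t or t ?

Parse trees for t and t or t or t:
  [Atom [Atom [Atom [Item [Item [Term t]] and [Term t]]] or [Item [Term t]]] or [Item [Term t]]]
  [Atom [Atom [Atom [Item [Term [Term t] and t]]] or [Item [Term t]]] or [Item [Term t]]]

2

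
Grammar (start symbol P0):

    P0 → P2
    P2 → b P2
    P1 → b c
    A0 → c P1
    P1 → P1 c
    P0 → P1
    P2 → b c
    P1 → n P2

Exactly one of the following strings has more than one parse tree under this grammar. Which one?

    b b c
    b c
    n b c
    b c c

b b c: 1 tree
b c: 2 trees
n b c: 1 tree
b c c: 1 tree

b c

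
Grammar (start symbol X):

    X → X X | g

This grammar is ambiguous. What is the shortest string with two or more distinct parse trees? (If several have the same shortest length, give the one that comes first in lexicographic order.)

g g g

length 1: no string has ≥2 trees
length 2: no string has ≥2 trees
length 3: g g g has 2 parse trees

Two derivations of g g g:
  X ⇒ X X ⇒ X X X ⇒ g X X ⇒ g g X ⇒ g g g
  X ⇒ X X ⇒ g X ⇒ g X X ⇒ g g X ⇒ g g g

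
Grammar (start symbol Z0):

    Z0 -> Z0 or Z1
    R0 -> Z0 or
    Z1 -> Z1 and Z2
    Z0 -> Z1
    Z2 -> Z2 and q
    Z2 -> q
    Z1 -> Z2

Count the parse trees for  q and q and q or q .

4

Parse trees for q and q and q or q:
  [Z0 [Z0 [Z1 [Z1 [Z2 q]] and [Z2 [Z2 q] and q]]] or [Z1 [Z2 q]]]
  [Z0 [Z0 [Z1 [Z1 [Z1 [Z2 q]] and [Z2 q]] and [Z2 q]]] or [Z1 [Z2 q]]]
  [Z0 [Z0 [Z1 [Z1 [Z2 [Z2 q] and q]] and [Z2 q]]] or [Z1 [Z2 q]]]
  [Z0 [Z0 [Z1 [Z2 [Z2 [Z2 q] and q] and q]]] or [Z1 [Z2 q]]]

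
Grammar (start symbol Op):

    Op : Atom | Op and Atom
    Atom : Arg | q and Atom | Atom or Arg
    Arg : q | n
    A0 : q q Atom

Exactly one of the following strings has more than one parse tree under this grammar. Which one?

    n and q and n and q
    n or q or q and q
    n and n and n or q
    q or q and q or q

n and q and n and q

n and q and n and q: 2 trees
n or q or q and q: 1 tree
n and n and n or q: 1 tree
q or q and q or q: 1 tree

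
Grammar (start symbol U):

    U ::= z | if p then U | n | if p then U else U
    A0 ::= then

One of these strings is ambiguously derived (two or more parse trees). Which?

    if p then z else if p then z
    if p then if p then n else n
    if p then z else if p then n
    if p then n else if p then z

if p then if p then n else n

if p then z else if p then z: 1 tree
if p then if p then n else n: 2 trees
if p then z else if p then n: 1 tree
if p then n else if p then z: 1 tree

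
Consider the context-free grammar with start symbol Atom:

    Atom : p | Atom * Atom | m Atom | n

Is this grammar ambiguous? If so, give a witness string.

Ambiguous

Witness: m n * n

Derivation 1: Atom ⇒ Atom * Atom ⇒ m Atom * Atom ⇒ m n * Atom ⇒ m n * n
Derivation 2: Atom ⇒ m Atom ⇒ m Atom * Atom ⇒ m n * Atom ⇒ m n * n

Two distinct leftmost derivations for the same string.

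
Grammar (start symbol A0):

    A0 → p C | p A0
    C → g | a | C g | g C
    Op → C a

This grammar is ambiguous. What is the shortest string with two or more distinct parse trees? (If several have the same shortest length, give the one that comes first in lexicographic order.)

length 2: no string has ≥2 trees
length 3: p g g has 2 parse trees

Two derivations of p g g:
  A0 ⇒ p C ⇒ p C g ⇒ p g g
  A0 ⇒ p C ⇒ p g C ⇒ p g g

p g g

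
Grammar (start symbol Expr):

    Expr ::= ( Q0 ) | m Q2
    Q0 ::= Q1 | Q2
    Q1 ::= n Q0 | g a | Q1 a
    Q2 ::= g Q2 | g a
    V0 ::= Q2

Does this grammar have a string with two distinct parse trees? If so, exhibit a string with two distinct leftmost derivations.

Witness: ( g a )

Derivation 1: Expr ⇒ ( Q0 ) ⇒ ( Q1 ) ⇒ ( g a )
Derivation 2: Expr ⇒ ( Q0 ) ⇒ ( Q2 ) ⇒ ( g a )

Two distinct leftmost derivations for the same string.

Ambiguous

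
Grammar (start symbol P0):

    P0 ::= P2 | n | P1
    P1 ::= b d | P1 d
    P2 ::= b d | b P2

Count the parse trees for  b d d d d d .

Parse trees for b d d d d d:
  [P0 [P1 [P1 [P1 [P1 [P1 b d] d] d] d] d]]

1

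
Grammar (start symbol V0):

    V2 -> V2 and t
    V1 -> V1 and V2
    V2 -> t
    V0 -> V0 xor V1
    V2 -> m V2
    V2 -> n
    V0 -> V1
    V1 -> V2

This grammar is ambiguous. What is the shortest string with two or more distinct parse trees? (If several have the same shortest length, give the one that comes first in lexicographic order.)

n and t

length 1: no string has ≥2 trees
length 2: no string has ≥2 trees
length 3: n and t has 2 parse trees

Two derivations of n and t:
  V0 ⇒ V1 ⇒ V1 and V2 ⇒ V2 and V2 ⇒ n and V2 ⇒ n and t
  V0 ⇒ V1 ⇒ V2 ⇒ V2 and t ⇒ n and t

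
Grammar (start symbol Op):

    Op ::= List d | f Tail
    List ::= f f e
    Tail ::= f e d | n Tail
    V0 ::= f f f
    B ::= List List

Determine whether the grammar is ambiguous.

Witness: f f e d

Derivation 1: Op ⇒ List d ⇒ f f e d
Derivation 2: Op ⇒ f Tail ⇒ f f e d

Two distinct leftmost derivations for the same string.

Ambiguous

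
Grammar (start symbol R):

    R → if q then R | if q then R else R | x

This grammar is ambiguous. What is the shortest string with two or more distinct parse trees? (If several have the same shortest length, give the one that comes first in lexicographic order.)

length 1: no string has ≥2 trees
length 4: no string has ≥2 trees
length 6: no string has ≥2 trees
length 7: no string has ≥2 trees
length 9: if q then if q then x else x has 2 parse trees

Two derivations of if q then if q then x else x:
  R ⇒ if q then R ⇒ if q then if q then R else R ⇒ if q then if q then x else R ⇒ if q then if q then x else x
  R ⇒ if q then R else R ⇒ if q then if q then R else R ⇒ if q then if q then x else R ⇒ if q then if q then x else x

if q then if q then x else x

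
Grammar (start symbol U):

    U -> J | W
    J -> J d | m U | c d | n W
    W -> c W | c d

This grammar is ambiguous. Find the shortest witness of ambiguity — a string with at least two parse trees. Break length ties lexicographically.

c d

length 2: c d has 2 parse trees

Two derivations of c d:
  U ⇒ J ⇒ c d
  U ⇒ W ⇒ c d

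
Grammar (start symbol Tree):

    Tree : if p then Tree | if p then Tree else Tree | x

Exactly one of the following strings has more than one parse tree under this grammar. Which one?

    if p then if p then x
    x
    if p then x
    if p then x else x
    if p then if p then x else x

if p then if p then x else x

if p then if p then x: 1 tree
x: 1 tree
if p then x: 1 tree
if p then x else x: 1 tree
if p then if p then x else x: 2 trees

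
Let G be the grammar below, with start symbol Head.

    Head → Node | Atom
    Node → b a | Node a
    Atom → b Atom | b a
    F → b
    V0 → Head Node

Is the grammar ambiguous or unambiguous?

Ambiguous

Witness: b a

Derivation 1: Head ⇒ Node ⇒ b a
Derivation 2: Head ⇒ Atom ⇒ b a

Two distinct leftmost derivations for the same string.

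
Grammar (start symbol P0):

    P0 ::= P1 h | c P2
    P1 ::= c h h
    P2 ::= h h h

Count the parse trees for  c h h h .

Parse trees for c h h h:
  [P0 [P1 c h h] h]
  [P0 c [P2 h h h]]

2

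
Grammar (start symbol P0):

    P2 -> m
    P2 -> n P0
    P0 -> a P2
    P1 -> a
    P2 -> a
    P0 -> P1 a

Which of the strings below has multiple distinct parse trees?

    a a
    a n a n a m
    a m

a a

a a: 2 trees
a n a n a m: 1 tree
a m: 1 tree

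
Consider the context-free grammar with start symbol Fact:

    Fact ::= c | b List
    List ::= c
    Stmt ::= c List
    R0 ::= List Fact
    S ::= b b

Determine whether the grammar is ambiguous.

(Stmt, R0, S are unreachable from Fact, so their rules don't affect L(Fact).) Restricted to the reachable nonterminals, every rule has the form A → t or A → t B, and no two rules for the same A share a first terminal. The grammar encodes a DFA — one run per string.

Unambiguous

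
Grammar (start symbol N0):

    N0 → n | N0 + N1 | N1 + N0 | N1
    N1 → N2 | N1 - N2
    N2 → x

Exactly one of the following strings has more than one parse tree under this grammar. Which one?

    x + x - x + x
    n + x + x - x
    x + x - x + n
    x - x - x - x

x + x - x + x

x + x - x + x: 4 trees
n + x + x - x: 1 tree
x + x - x + n: 1 tree
x - x - x - x: 1 tree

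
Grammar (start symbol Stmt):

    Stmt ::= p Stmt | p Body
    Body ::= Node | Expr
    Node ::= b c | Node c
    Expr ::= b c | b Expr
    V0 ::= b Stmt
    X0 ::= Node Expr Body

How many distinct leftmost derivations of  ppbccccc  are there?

Parse trees for ppbccccc:
  [Stmt p [Stmt p [Body [Node [Node [Node [Node [Node b c] c] c] c] c]]]]

1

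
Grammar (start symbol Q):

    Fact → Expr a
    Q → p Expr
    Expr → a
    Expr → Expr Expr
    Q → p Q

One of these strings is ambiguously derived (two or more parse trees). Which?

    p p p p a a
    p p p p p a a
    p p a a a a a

p p p p a a: 1 tree
p p p p p a a: 1 tree
p p a a a a a: 14 trees

p p a a a a a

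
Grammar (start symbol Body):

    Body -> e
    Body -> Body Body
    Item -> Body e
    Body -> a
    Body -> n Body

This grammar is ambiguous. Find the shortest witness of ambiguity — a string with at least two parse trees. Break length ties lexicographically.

a a a

length 1: no string has ≥2 trees
length 2: no string has ≥2 trees
length 3: a a a has 2 parse trees

Two derivations of a a a:
  Body ⇒ Body Body ⇒ Body Body Body ⇒ a Body Body ⇒ a a Body ⇒ a a a
  Body ⇒ Body Body ⇒ a Body ⇒ a Body Body ⇒ a a Body ⇒ a a a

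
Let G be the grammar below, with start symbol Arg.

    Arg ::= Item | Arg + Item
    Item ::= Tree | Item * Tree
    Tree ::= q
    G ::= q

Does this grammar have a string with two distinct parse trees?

Unambiguous

(G is unreachable from Arg, so its rules don't affect L(Arg).) This is a standard precedence ladder (Arg over Item over Tree), with each level left-recursive on its own operator ('+' at Arg, '*' at Item). That structure is LR(1), hence unambiguous.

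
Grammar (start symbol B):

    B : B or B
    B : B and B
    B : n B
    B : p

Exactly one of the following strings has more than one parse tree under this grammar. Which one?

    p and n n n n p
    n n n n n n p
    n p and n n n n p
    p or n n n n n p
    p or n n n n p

n p and n n n n p

p and n n n n p: 1 tree
n n n n n n p: 1 tree
n p and n n n n p: 2 trees
p or n n n n n p: 1 tree
p or n n n n p: 1 tree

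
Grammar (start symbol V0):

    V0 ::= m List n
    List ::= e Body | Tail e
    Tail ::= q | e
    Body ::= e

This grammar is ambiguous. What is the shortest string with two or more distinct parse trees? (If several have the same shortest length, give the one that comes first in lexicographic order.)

m e e n

length 4: m e e n has 2 parse trees

Two derivations of m e e n:
  V0 ⇒ m List n ⇒ m e Body n ⇒ m e e n
  V0 ⇒ m List n ⇒ m Tail e n ⇒ m e e n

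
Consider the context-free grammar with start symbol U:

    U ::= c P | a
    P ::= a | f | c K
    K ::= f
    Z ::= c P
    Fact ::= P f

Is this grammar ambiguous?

(Z, Fact are unreachable from U, so their rules don't affect L(U).) The reachable rules are right-linear with at most one rule per (nonterminal, next-terminal) pair. Each input token forces the next rule, so parsing is deterministic.

Unambiguous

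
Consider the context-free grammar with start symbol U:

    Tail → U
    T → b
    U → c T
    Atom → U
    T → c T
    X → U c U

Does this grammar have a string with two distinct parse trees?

Unambiguous

Only U, T are reachable from U; ignoring the rest: The reachable rules are right-linear with at most one rule per (nonterminal, next-terminal) pair. Each input token forces the next rule, so parsing is deterministic.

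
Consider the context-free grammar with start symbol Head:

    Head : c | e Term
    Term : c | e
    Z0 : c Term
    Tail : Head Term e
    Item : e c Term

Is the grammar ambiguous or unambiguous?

Only Head, Term are reachable from Head; ignoring the rest: Each reachable nonterminal has at most one production per leading terminal, and all productions are right-linear; the derivation is determined token-by-token.

Unambiguous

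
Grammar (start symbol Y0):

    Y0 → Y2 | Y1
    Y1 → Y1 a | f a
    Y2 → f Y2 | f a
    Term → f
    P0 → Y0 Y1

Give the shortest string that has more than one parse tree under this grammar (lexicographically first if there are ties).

f a

length 2: f a has 2 parse trees

Two derivations of f a:
  Y0 ⇒ Y2 ⇒ f a
  Y0 ⇒ Y1 ⇒ f a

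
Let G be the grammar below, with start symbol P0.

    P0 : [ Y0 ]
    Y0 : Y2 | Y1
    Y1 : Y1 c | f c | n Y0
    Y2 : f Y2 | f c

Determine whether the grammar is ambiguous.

Ambiguous

Witness: [ f c ]

Derivation 1: P0 ⇒ [ Y0 ] ⇒ [ Y2 ] ⇒ [ f c ]
Derivation 2: P0 ⇒ [ Y0 ] ⇒ [ Y1 ] ⇒ [ f c ]

Two distinct leftmost derivations for the same string.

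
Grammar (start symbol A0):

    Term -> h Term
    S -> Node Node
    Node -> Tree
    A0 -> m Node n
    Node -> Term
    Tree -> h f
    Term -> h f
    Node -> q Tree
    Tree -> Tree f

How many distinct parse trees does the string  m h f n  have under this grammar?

2

Parse trees for m h f n:
  [A0 m [Node [Tree h f]] n]
  [A0 m [Node [Term h f]] n]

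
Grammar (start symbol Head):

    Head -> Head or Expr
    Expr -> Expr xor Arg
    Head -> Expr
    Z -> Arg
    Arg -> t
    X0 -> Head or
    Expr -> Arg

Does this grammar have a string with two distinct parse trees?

Unambiguous

(Z, X0 are unreachable from Head, so their rules don't affect L(Head).) This is a standard precedence ladder (Head over Expr over Arg), with each level left-recursive on its own operator ('or' at Head, 'xor' at Expr). That structure is LR(1), hence unambiguous.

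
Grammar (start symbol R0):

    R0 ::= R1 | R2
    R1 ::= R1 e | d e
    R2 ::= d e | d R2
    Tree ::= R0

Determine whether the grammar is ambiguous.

Witness: d e

Derivation 1: R0 ⇒ R1 ⇒ d e
Derivation 2: R0 ⇒ R2 ⇒ d e

Two distinct leftmost derivations for the same string.

Ambiguous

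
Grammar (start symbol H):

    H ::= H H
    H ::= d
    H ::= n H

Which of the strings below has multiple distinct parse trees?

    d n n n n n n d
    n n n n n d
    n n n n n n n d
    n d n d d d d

n d n d d d d

d n n n n n n d: 1 tree
n n n n n d: 1 tree
n n n n n n n d: 1 tree
n d n d d d d: 76 trees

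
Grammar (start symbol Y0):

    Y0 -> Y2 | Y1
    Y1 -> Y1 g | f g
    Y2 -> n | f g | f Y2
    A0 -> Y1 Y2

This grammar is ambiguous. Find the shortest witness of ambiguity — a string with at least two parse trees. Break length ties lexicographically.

length 1: no string has ≥2 trees
length 2: f g has 2 parse trees

Two derivations of f g:
  Y0 ⇒ Y2 ⇒ f g
  Y0 ⇒ Y1 ⇒ f g

f g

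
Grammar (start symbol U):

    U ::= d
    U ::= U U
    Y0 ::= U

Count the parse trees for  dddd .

Parse trees for dddd:
  [U [U d] [U [U d] [U [U d] [U d]]]]
  [U [U d] [U [U [U d] [U d]] [U d]]]
  [U [U [U d] [U d]] [U [U d] [U d]]]
  [U [U [U d] [U [U d] [U d]]] [U d]]
  [U [U [U [U d] [U d]] [U d]] [U d]]

5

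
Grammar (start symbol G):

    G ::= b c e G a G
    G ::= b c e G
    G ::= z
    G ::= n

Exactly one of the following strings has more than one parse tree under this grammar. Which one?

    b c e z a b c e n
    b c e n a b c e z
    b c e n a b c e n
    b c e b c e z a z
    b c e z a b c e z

b c e b c e z a z

b c e z a b c e n: 1 tree
b c e n a b c e z: 1 tree
b c e n a b c e n: 1 tree
b c e b c e z a z: 2 trees
b c e z a b c e z: 1 tree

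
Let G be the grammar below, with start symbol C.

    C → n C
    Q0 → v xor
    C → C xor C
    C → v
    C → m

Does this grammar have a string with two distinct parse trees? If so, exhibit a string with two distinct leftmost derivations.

Witness: n m xor m

Derivation 1: C ⇒ n C ⇒ n C xor C ⇒ n m xor C ⇒ n m xor m
Derivation 2: C ⇒ C xor C ⇒ n C xor C ⇒ n m xor C ⇒ n m xor m

Two distinct leftmost derivations for the same string.

Ambiguous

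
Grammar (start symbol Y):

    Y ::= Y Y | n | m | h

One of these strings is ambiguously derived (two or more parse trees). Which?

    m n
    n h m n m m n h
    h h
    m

m n: 1 tree
n h m n m m n h: 429 trees
h h: 1 tree
m: 1 tree

n h m n m m n h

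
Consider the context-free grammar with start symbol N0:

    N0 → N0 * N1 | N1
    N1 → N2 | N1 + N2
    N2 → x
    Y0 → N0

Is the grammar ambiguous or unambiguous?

Unambiguous

Only N0, N1, N2 are reachable from N0; ignoring the rest: This is a standard precedence ladder (N0 over N1 over N2), with each level left-recursive on its own operator ('*' at N0, '+' at N1). That structure is LR(1), hence unambiguous.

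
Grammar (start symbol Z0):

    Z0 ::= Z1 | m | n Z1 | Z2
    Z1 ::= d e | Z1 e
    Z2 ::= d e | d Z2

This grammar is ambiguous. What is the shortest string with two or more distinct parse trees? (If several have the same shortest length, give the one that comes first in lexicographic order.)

length 1: no string has ≥2 trees
length 2: d e has 2 parse trees

Two derivations of d e:
  Z0 ⇒ Z1 ⇒ d e
  Z0 ⇒ Z2 ⇒ d e

d e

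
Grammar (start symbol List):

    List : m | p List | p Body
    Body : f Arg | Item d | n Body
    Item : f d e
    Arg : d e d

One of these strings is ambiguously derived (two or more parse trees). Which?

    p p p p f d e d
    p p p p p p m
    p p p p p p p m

p p p p f d e d

p p p p f d e d: 2 trees
p p p p p p m: 1 tree
p p p p p p p m: 1 tree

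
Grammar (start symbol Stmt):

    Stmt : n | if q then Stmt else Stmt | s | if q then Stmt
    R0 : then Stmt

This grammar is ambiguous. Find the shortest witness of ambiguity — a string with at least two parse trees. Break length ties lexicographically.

if q then if q then n else n

length 1: no string has ≥2 trees
length 4: no string has ≥2 trees
length 6: no string has ≥2 trees
length 7: no string has ≥2 trees
length 9: if q then if q then n else n has 2 parse trees

Two derivations of if q then if q then n else n:
  Stmt ⇒ if q then Stmt else Stmt ⇒ if q then if q then Stmt else Stmt ⇒ if q then if q then n else Stmt ⇒ if q then if q then n else n
  Stmt ⇒ if q then Stmt ⇒ if q then if q then Stmt else Stmt ⇒ if q then if q then n else Stmt ⇒ if q then if q then n else n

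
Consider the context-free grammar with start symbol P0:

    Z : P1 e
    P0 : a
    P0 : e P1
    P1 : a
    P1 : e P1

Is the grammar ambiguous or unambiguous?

(Z is unreachable from P0, so its rules don't affect L(P0).) Restricted to the reachable nonterminals, every rule has the form A → t or A → t B, and no two rules for the same A share a first terminal. The grammar encodes a DFA — one run per string.

Unambiguous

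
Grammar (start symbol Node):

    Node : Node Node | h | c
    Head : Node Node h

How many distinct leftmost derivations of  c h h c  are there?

Parse trees for c h h c:
  [Node [Node c] [Node [Node h] [Node [Node h] [Node c]]]]
  [Node [Node c] [Node [Node [Node h] [Node h]] [Node c]]]
  [Node [Node [Node c] [Node h]] [Node [Node h] [Node c]]]
  [Node [Node [Node c] [Node [Node h] [Node h]]] [Node c]]
  [Node [Node [Node [Node c] [Node h]] [Node h]] [Node c]]

5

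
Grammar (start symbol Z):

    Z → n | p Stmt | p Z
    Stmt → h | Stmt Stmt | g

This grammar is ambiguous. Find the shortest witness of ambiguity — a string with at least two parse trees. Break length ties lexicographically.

p g g g

length 1: no string has ≥2 trees
length 2: no string has ≥2 trees
length 3: no string has ≥2 trees
length 4: p g g g has 2 parse trees

Two derivations of p g g g:
  Z ⇒ p Stmt ⇒ p Stmt Stmt ⇒ p Stmt Stmt Stmt ⇒ p g Stmt Stmt ⇒ p g g Stmt ⇒ p g g g
  Z ⇒ p Stmt ⇒ p Stmt Stmt ⇒ p g Stmt ⇒ p g Stmt Stmt ⇒ p g g Stmt ⇒ p g g g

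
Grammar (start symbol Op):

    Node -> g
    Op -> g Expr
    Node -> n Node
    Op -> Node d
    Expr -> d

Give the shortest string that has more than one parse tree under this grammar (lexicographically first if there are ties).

g d

length 2: g d has 2 parse trees

Two derivations of g d:
  Op ⇒ g Expr ⇒ g d
  Op ⇒ Node d ⇒ g d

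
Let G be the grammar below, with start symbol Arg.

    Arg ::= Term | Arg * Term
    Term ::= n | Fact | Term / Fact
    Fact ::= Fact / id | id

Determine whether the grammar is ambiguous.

Ambiguous

Witness: id / id

Derivation 1: Arg ⇒ Term ⇒ Fact ⇒ Fact / id ⇒ id / id
Derivation 2: Arg ⇒ Term ⇒ Term / Fact ⇒ Fact / Fact ⇒ id / Fact ⇒ id / id

Two distinct leftmost derivations for the same string.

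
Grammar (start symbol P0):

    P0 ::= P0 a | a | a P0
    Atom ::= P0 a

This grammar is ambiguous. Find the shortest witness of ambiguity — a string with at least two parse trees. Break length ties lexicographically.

length 1: no string has ≥2 trees
length 2: a a has 2 parse trees

Two derivations of a a:
  P0 ⇒ P0 a ⇒ a a
  P0 ⇒ a P0 ⇒ a a

a a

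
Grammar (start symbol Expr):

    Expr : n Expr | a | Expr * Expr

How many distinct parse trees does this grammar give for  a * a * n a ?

Parse trees for a * a * n a:
  [Expr [Expr a] * [Expr [Expr a] * [Expr n [Expr a]]]]
  [Expr [Expr [Expr a] * [Expr a]] * [Expr n [Expr a]]]

2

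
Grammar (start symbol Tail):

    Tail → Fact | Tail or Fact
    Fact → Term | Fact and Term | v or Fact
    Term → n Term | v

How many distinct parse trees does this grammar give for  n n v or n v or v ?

1

Parse trees for n n v or n v or v:
  [Tail [Tail [Tail [Fact [Term n [Term n [Term v]]]]] or [Fact [Term n [Term v]]]] or [Fact [Term v]]]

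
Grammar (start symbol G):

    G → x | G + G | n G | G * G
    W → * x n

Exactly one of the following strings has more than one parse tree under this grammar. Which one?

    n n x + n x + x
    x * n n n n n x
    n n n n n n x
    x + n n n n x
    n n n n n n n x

n n x + n x + x: 12 trees
x * n n n n n x: 1 tree
n n n n n n x: 1 tree
x + n n n n x: 1 tree
n n n n n n n x: 1 tree

n n x + n x + x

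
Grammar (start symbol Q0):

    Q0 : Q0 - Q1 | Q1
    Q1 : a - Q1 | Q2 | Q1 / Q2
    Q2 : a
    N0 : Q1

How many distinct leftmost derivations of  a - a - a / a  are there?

Parse trees for a - a - a / a:
  [Q0 [Q0 [Q1 [Q2 a]]] - [Q1 a - [Q1 [Q1 [Q2 a]] / [Q2 a]]]]
  [Q0 [Q0 [Q1 [Q2 a]]] - [Q1 [Q1 a - [Q1 [Q2 a]]] / [Q2 a]]]
  [Q0 [Q0 [Q0 [Q1 [Q2 a]]] - [Q1 [Q2 a]]] - [Q1 [Q1 [Q2 a]] / [Q2 a]]]
  [Q0 [Q0 [Q1 a - [Q1 [Q2 a]]]] - [Q1 [Q1 [Q2 a]] / [Q2 a]]]
  [Q0 [Q1 a - [Q1 a - [Q1 [Q1 [Q2 a]] / [Q2 a]]]]]
  [Q0 [Q1 a - [Q1 [Q1 a - [Q1 [Q2 a]]] / [Q2 a]]]]
  [Q0 [Q1 [Q1 a - [Q1 a - [Q1 [Q2 a]]]] / [Q2 a]]]

7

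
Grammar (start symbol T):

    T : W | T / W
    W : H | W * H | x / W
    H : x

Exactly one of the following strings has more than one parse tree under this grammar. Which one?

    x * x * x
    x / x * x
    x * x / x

x / x * x

x * x * x: 1 tree
x / x * x: 3 trees
x * x / x: 1 tree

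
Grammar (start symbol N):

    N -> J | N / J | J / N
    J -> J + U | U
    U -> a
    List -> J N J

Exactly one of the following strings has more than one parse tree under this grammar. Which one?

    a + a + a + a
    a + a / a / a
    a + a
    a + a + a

a + a / a / a

a + a + a + a: 1 tree
a + a / a / a: 4 trees
a + a: 1 tree
a + a + a: 1 tree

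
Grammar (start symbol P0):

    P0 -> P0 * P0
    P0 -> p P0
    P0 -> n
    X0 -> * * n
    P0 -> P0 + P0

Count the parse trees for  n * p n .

Parse trees for n * p n:
  [P0 [P0 n] * [P0 p [P0 n]]]

1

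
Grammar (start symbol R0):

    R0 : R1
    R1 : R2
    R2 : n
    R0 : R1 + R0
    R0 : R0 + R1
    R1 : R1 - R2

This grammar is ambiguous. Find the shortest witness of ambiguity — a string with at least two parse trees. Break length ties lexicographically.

length 1: no string has ≥2 trees
length 3: n + n has 2 parse trees

Two derivations of n + n:
  R0 ⇒ R1 + R0 ⇒ R2 + R0 ⇒ n + R0 ⇒ n + R1 ⇒ n + R2 ⇒ n + n
  R0 ⇒ R0 + R1 ⇒ R1 + R1 ⇒ R2 + R1 ⇒ n + R1 ⇒ n + R2 ⇒ n + n

n + n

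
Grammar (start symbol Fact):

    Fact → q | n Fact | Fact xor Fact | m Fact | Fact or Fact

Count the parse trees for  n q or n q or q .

Parse trees for n q or n q or q:
  [Fact n [Fact [Fact q] or [Fact n [Fact [Fact q] or [Fact q]]]]]
  [Fact n [Fact [Fact q] or [Fact [Fact n [Fact q]] or [Fact q]]]]
  [Fact n [Fact [Fact [Fact q] or [Fact n [Fact q]]] or [Fact q]]]
  [Fact [Fact n [Fact q]] or [Fact n [Fact [Fact q] or [Fact q]]]]
  [Fact [Fact n [Fact q]] or [Fact [Fact n [Fact q]] or [Fact q]]]
  [Fact [Fact n [Fact [Fact q] or [Fact n [Fact q]]]] or [Fact q]]
  [Fact [Fact [Fact n [Fact q]] or [Fact n [Fact q]]] or [Fact q]]

7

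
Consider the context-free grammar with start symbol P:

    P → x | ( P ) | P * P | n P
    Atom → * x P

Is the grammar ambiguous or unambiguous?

Ambiguous

Witness: n x * x

Derivation 1: P ⇒ P * P ⇒ n P * P ⇒ n x * P ⇒ n x * x
Derivation 2: P ⇒ n P ⇒ n P * P ⇒ n x * P ⇒ n x * x

Two distinct leftmost derivations for the same string.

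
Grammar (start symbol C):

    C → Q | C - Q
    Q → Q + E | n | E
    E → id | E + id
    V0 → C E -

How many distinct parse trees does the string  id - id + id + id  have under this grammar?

Parse trees for id - id + id + id:
  [C [C [Q [E id]]] - [Q [Q [E id]] + [E [E id] + id]]]
  [C [C [Q [E id]]] - [Q [Q [Q [E id]] + [E id]] + [E id]]]
  [C [C [Q [E id]]] - [Q [Q [E [E id] + id]] + [E id]]]
  [C [C [Q [E id]]] - [Q [E [E [E id] + id] + id]]]

4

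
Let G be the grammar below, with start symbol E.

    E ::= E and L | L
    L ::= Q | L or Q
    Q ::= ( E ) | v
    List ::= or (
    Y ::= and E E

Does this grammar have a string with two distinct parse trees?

Unambiguous

Only E, L, Q are reachable from E; ignoring the rest: E → E and L | L  ;  L → L or Q | Q  — a left-associative chain with Q at the bottom. Each string factors uniquely by precedence.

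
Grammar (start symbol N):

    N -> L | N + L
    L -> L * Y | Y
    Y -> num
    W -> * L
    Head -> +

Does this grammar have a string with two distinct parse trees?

(W, Head are unreachable from N, so their rules don't affect L(N).) The grammar is stratified — N handles '+' (left-recursive), L handles '*', Y atoms. Each operator has a fixed associativity and precedence level, so every string has one parse.

Unambiguous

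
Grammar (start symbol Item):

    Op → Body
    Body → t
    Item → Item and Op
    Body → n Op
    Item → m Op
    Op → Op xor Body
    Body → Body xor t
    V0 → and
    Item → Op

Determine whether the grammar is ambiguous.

Witness: t xor t

Derivation 1: Item ⇒ Op ⇒ Body ⇒ Body xor t ⇒ t xor t
Derivation 2: Item ⇒ Op ⇒ Op xor Body ⇒ Body xor Body ⇒ t xor Body ⇒ t xor t

Two distinct leftmost derivations for the same string.

Ambiguous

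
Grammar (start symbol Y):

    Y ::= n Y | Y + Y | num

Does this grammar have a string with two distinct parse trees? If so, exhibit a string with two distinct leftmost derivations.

Witness: n num + num

Derivation 1: Y ⇒ n Y ⇒ n Y + Y ⇒ n num + Y ⇒ n num + num
Derivation 2: Y ⇒ Y + Y ⇒ n Y + Y ⇒ n num + Y ⇒ n num + num

Two distinct leftmost derivations for the same string.

Ambiguous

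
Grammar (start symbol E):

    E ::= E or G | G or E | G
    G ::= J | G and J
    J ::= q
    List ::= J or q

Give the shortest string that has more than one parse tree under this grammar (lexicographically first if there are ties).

q or q

length 1: no string has ≥2 trees
length 3: q or q has 2 parse trees

Two derivations of q or q:
  E ⇒ E or G ⇒ G or G ⇒ J or G ⇒ q or G ⇒ q or J ⇒ q or q
  E ⇒ G or E ⇒ J or E ⇒ q or E ⇒ q or G ⇒ q or J ⇒ q or q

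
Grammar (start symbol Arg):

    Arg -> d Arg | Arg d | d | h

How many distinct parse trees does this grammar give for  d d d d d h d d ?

21

Parse trees for d d d d d h d d (showing first 6 of 21):
  [Arg d [Arg d [Arg d [Arg d [Arg d [Arg [Arg [Arg h] d] d]]]]]]
  [Arg d [Arg d [Arg d [Arg d [Arg [Arg d [Arg [Arg h] d]] d]]]]]
  [Arg d [Arg d [Arg d [Arg d [Arg [Arg [Arg d [Arg h]] d] d]]]]]
  [Arg d [Arg d [Arg d [Arg [Arg d [Arg d [Arg [Arg h] d]]] d]]]]
  [Arg d [Arg d [Arg d [Arg [Arg d [Arg [Arg d [Arg h]] d]] d]]]]
  [Arg d [Arg d [Arg d [Arg [Arg [Arg d [Arg d [Arg h]]] d] d]]]]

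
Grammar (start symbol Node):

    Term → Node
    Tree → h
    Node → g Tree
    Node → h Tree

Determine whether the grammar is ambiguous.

Unambiguous

Only Node, Tree are reachable from Node; ignoring the rest: Each reachable nonterminal has at most one production per leading terminal, and all productions are right-linear; the derivation is determined token-by-token.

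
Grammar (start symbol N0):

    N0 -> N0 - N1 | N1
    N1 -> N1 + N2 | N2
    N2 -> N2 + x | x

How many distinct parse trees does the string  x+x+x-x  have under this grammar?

Parse trees for x+x+x-x:
  [N0 [N0 [N1 [N1 [N2 x]] + [N2 [N2 x] + x]]] - [N1 [N2 x]]]
  [N0 [N0 [N1 [N1 [N1 [N2 x]] + [N2 x]] + [N2 x]]] - [N1 [N2 x]]]
  [N0 [N0 [N1 [N1 [N2 [N2 x] + x]] + [N2 x]]] - [N1 [N2 x]]]
  [N0 [N0 [N1 [N2 [N2 [N2 x] + x] + x]]] - [N1 [N2 x]]]

4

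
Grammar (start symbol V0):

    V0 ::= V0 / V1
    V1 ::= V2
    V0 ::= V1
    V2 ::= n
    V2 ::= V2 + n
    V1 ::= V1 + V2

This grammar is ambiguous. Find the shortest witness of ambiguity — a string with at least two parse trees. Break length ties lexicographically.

length 1: no string has ≥2 trees
length 3: n + n has 2 parse trees

Two derivations of n + n:
  V0 ⇒ V1 ⇒ V2 ⇒ V2 + n ⇒ n + n
  V0 ⇒ V1 ⇒ V1 + V2 ⇒ V2 + V2 ⇒ n + V2 ⇒ n + n

n + n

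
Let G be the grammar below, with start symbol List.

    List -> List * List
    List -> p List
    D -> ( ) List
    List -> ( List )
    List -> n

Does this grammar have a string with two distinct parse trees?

Ambiguous

Witness: p n * n

Derivation 1: List ⇒ List * List ⇒ p List * List ⇒ p n * List ⇒ p n * n
Derivation 2: List ⇒ p List ⇒ p List * List ⇒ p n * List ⇒ p n * n

Two distinct leftmost derivations for the same string.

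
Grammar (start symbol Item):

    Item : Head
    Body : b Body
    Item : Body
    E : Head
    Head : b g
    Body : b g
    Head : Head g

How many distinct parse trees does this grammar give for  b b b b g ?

Parse trees for b b b b g:
  [Item [Body b [Body b [Body b [Body b g]]]]]

1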